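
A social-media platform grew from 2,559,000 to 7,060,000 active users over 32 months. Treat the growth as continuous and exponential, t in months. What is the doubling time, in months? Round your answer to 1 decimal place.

doubling time ≈ 21.9 months

r = ln(7060000/2559000) / 32 = ln(2.75889) / 32 ≈ 0.031713 per month
doubling time = ln 2 / |r| = 0.69315 / 0.031713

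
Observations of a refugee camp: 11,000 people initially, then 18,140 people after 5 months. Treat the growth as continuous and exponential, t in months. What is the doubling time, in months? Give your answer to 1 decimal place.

r = ln(18140/11000) / 5 = ln(1.64909) / 5 ≈ 0.100045 per month
doubling time = ln 2 / |r| = 0.69315 / 0.100045

doubling time ≈ 6.9 months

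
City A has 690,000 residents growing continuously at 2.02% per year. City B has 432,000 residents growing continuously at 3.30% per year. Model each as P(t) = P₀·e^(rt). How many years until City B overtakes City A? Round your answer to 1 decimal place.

690000·e^(0.0202t) = 432000·e^(0.033t)
690000/432000 = e^((0.033 − 0.0202)t) → ln(1.59722) = 0.0128·t
t = 0.46827 / 0.0128

t ≈ 36.6 years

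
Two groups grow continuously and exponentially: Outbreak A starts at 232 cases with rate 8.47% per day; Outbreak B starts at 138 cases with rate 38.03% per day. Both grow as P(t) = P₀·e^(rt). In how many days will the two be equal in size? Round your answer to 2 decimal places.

232·e^(0.0847t) = 138·e^(0.3803t)
232/138 = e^((0.3803 − 0.0847)t) → ln(1.68116) = 0.2956·t
t = 0.51948 / 0.2956

t ≈ 1.76 days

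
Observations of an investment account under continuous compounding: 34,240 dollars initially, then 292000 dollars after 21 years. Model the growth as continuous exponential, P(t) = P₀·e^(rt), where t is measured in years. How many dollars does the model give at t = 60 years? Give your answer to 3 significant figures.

r = ln(292000/34240) / 21 ≈ 0.102065 per year
P(60) = 34240 · e^(0.102065·60) = 34240 · 456.63463 ≈ 15635169.73

≈ 15,600,000 dollars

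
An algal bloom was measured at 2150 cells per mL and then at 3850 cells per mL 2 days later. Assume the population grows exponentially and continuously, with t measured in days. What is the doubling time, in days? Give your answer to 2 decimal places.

doubling time ≈ 2.38 days

r = ln(3850/2150) / 2 = ln(1.7907) / 2 ≈ 0.291303 per day
doubling time = ln 2 / |r| = 0.69315 / 0.291303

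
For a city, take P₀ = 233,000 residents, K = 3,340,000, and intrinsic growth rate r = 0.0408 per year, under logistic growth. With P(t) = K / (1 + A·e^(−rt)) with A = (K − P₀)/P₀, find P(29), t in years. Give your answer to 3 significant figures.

A = (3340000 − 233000)/233000 = 13.33476
P(29) = 3340000 / (1 + 13.33476·e^(−0.0408·29)) = 3340000 / (1 + 13.33476·0.306297)
= 3340000 / 5.0844 ≈ 656911.54

≈ 657,000 residents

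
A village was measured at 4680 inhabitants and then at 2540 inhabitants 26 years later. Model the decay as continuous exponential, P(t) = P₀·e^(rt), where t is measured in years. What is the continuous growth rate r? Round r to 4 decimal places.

2540 = 4680 · e^(r·26)
e^(26r) = 2540/4680 = 0.54274
r = ln(0.54274) / 26 = -0.61113 / 26

r ≈ -0.0235 per year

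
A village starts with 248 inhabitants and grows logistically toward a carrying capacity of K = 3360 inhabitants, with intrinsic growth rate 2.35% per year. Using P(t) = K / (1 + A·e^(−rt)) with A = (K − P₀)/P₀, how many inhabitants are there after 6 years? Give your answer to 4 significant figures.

≈ 282.4 inhabitants

A = (3360 − 248)/248 = 12.54839
P(6) = 3360 / (1 + 12.54839·e^(−0.0235·6)) = 3360 / (1 + 12.54839·0.868489)
= 3360 / 11.89814 ≈ 282.4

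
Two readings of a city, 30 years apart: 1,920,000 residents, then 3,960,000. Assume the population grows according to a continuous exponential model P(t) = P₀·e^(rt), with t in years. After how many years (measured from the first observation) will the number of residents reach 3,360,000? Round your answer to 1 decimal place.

r = ln(3960000/1920000) / 30 ≈ 0.024131 per year
t = ln(3360000/1920000) / r = 0.55962 / 0.024131 ≈ 23.191

t ≈ 23.2 years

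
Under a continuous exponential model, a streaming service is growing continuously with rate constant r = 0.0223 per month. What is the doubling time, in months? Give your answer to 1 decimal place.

doubling time ≈ 31.1 months

doubling time = ln(2) / |r| = 0.69315 / 0.0223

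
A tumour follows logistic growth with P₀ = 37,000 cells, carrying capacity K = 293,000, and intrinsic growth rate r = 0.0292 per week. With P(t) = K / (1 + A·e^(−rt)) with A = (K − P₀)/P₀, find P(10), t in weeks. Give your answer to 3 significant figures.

≈ 47,500 cells

A = (293000 − 37000)/37000 = 6.91892
P(10) = 293000 / (1 + 6.91892·e^(−0.0292·10)) = 293000 / (1 + 6.91892·0.746769)
= 293000 / 6.16683 ≈ 47512.25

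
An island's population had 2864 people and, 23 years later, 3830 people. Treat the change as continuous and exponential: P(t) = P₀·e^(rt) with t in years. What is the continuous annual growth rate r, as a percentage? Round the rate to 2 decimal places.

3830 = 2864 · e^(r·23)
e^(23r) = 3830/2864 = 1.33729
r = ln(1.33729) / 23 = 0.29065 / 23

r ≈ 1.26% per year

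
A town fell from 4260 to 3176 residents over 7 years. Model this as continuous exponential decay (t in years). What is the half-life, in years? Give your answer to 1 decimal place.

half-life ≈ 16.5 years

r = ln(3176/4260) / 7 = ln(0.74554) / 7 ≈ -0.04195 per year
half-life = ln 2 / |r| = 0.69315 / 0.04195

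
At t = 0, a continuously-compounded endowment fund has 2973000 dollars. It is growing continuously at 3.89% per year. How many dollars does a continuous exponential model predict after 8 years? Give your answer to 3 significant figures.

≈ 4,060,000 dollars

P(8) = 2973000 · e^(0.0389·8) = 2973000 · e^(0.3112)
= 2973000 · 1.36506 ≈ 4058329.94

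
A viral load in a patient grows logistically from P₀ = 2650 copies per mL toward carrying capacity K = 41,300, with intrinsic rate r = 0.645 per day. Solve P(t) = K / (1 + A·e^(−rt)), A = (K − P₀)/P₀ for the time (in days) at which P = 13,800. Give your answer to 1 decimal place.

A = (41300 − 2650)/2650 = 14.58491
13800 = 41300/(1 + 14.58491·e^(−0.645t)) → 1 + 14.58491·e^(−0.645t) = 2.99275
e^(−0.645t) = 0.136631 → t = ln(7.31897)/0.645 = 1.99047/0.645

t ≈ 3.1 days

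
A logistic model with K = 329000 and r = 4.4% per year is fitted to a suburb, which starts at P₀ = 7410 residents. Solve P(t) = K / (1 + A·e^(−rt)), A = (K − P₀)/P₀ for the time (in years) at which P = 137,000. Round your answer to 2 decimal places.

A = (329000 − 7410)/7410 = 43.39946
137000 = 329000/(1 + 43.39946·e^(−0.044t)) → 1 + 43.39946·e^(−0.044t) = 2.40146
e^(−0.044t) = 0.032292 → t = ln(30.96732)/0.044 = 3.43293/0.044

t ≈ 78.02 years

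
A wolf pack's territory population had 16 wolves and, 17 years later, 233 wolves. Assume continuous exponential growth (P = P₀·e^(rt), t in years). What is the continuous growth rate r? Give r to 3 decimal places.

r ≈ 0.158 per year

233 = 16 · e^(r·17)
e^(17r) = 233/16 = 14.5625
r = ln(14.5625) / 17 = 2.67845 / 17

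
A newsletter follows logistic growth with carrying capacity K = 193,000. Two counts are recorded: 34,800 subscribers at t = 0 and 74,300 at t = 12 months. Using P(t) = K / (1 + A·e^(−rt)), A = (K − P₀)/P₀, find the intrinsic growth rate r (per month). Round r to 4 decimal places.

A = (193000 − 34800)/34800 = 4.54598
74300 = 193000/(1 + 4.54598·e^(−r·12)) → e^(−12r) = (2.59758 − 1)/4.54598 = 0.351427
r = −ln(0.351427)/12 = 1.04575/12

r ≈ 0.0871 per month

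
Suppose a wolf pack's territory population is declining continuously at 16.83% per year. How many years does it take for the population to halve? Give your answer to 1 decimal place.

half-life ≈ 4.1 years

half-life = ln(2) / |r| = 0.69315 / 0.1683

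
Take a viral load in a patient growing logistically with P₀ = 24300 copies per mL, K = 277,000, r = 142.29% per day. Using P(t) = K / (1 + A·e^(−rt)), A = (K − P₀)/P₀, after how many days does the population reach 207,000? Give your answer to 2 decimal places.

t ≈ 2.41 days

A = (277000 − 24300)/24300 = 10.39918
207000 = 277000/(1 + 10.39918·e^(−1.4229t)) → 1 + 10.39918·e^(−1.4229t) = 1.33816
e^(−1.4229t) = 0.032518 → t = ln(30.75185)/1.4229 = 3.42595/1.4229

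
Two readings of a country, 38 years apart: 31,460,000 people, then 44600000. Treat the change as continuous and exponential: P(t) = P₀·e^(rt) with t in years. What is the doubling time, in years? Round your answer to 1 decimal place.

r = ln(44600000/31460000) / 38 = ln(1.41767) / 38 ≈ 0.009185 per year
doubling time = ln 2 / |r| = 0.69315 / 0.009185

doubling time ≈ 75.5 years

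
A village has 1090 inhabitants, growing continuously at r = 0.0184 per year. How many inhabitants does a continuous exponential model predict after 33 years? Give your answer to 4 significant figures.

≈ 2,000 inhabitants

P(33) = 1090 · e^(0.0184·33) = 1090 · e^(0.6072)
= 1090 · 1.83529 ≈ 2000.46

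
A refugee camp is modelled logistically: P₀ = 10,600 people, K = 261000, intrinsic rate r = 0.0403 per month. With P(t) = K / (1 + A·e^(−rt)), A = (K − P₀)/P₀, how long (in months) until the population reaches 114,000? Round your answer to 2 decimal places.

t ≈ 72.16 months

A = (261000 − 10600)/10600 = 23.62264
114000 = 261000/(1 + 23.62264·e^(−0.0403t)) → 1 + 23.62264·e^(−0.0403t) = 2.28947
e^(−0.0403t) = 0.054586 → t = ln(18.3196)/0.0403 = 2.90797/0.0403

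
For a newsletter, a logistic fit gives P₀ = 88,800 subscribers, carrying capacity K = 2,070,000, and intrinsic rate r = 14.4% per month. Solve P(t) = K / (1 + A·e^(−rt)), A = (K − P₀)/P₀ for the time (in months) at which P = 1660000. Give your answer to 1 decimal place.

t ≈ 31.3 months

A = (2070000 − 88800)/88800 = 22.31081
1660000 = 2070000/(1 + 22.31081·e^(−0.144t)) → 1 + 22.31081·e^(−0.144t) = 1.24699
e^(−0.144t) = 0.01107 → t = ln(90.33158)/0.144 = 4.50349/0.144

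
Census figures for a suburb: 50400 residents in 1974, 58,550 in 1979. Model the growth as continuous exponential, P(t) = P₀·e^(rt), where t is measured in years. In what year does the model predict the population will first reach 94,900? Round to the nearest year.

year 1995

r = ln(58550/50400) / 5 = 0.14989/5 ≈ 0.029978 per year
t = ln(94900/50400) / r = 0.63283/0.029978 ≈ 21.11 years after 1974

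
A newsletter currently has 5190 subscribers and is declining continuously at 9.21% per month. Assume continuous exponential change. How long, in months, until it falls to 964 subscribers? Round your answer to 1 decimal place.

964 = 5190 · e^(-0.0921·t)
t = ln(964/5190) / -0.0921 = ln(0.18574) / -0.0921 = -1.6834 / -0.0921

t ≈ 18.3 months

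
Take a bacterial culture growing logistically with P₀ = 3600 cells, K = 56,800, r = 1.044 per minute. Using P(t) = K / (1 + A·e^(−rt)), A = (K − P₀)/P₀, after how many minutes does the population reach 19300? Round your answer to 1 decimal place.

t ≈ 1.9 minutes

A = (56800 − 3600)/3600 = 14.77778
19300 = 56800/(1 + 14.77778·e^(−1.044t)) → 1 + 14.77778·e^(−1.044t) = 2.94301
e^(−1.044t) = 0.131482 → t = ln(7.60563)/1.044 = 2.02889/1.044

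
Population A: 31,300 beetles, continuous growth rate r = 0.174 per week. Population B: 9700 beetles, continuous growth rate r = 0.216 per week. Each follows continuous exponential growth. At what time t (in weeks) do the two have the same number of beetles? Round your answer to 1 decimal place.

t ≈ 27.9 weeks

31300·e^(0.174t) = 9700·e^(0.216t)
31300/9700 = e^((0.216 − 0.174)t) → ln(3.2268) = 0.042·t
t = 1.17149 / 0.042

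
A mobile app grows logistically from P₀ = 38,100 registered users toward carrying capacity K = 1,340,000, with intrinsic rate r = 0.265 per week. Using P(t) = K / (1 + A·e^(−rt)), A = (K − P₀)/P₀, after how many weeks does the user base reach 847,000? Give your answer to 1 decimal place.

A = (1340000 − 38100)/38100 = 34.1706
847000 = 1340000/(1 + 34.1706·e^(−0.265t)) → 1 + 34.1706·e^(−0.265t) = 1.58205
e^(−0.265t) = 0.017034 → t = ln(58.7069)/0.265 = 4.07256/0.265

t ≈ 15.4 weeks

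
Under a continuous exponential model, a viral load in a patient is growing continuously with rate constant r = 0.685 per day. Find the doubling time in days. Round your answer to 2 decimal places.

doubling time = ln(2) / |r| = 0.69315 / 0.685

doubling time ≈ 1.01 days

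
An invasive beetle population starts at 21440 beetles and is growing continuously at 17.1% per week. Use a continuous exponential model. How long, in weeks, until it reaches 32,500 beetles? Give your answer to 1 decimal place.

t ≈ 2.4 weeks

32500 = 21440 · e^(0.171·t)
t = ln(32500/21440) / 0.171 = ln(1.51586) / 0.171 = 0.41598 / 0.171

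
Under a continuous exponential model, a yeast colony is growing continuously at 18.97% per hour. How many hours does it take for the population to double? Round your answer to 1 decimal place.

doubling time = ln(2) / |r| = 0.69315 / 0.1897

doubling time ≈ 3.7 hours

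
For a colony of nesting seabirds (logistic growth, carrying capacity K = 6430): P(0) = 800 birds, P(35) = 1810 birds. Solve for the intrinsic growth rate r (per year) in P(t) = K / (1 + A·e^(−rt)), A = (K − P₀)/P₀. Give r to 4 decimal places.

r ≈ 0.0290 per year

A = (6430 − 800)/800 = 7.0375
1810 = 6430/(1 + 7.0375·e^(−r·35)) → e^(−35r) = (3.55249 − 1)/7.0375 = 0.362698
r = −ln(0.362698)/35 = 1.01419/35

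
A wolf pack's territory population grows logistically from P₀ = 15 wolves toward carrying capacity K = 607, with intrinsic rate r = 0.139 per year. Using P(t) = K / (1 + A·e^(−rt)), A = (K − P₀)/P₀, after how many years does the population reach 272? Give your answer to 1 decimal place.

t ≈ 24.9 years

A = (607 − 15)/15 = 39.46667
272 = 607/(1 + 39.46667·e^(−0.139t)) → 1 + 39.46667·e^(−0.139t) = 2.23162
e^(−0.139t) = 0.031207 → t = ln(32.04458)/0.139 = 3.46713/0.139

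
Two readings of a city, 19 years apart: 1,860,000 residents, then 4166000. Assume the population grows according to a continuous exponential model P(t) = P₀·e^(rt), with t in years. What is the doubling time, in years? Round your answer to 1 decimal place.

r = ln(4166000/1860000) / 19 = ln(2.23978) / 19 ≈ 0.042441 per year
doubling time = ln 2 / |r| = 0.69315 / 0.042441

doubling time ≈ 16.3 years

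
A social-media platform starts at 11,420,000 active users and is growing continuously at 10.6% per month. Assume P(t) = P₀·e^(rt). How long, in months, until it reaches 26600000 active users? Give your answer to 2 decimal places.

26600000 = 11420000 · e^(0.106·t)
t = ln(26600000/11420000) / 0.106 = ln(2.32925) / 0.106 = 0.84555 / 0.106

t ≈ 7.98 months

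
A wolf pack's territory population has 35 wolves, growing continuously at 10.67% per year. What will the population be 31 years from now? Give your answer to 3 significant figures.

P(31) = 35 · e^(0.1067·31) = 35 · e^(3.3077)
= 35 · 27.32221 ≈ 956.28

≈ 956 wolves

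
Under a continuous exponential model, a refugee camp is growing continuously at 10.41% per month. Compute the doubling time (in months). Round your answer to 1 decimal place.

doubling time ≈ 6.7 months

doubling time = ln(2) / |r| = 0.69315 / 0.1041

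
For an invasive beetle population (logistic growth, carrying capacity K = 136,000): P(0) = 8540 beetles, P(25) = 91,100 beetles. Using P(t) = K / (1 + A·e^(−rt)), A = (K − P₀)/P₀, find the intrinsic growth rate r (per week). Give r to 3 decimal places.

r ≈ 0.136 per week

A = (136000 − 8540)/8540 = 14.92506
91100 = 136000/(1 + 14.92506·e^(−r·25)) → e^(−25r) = (1.49286 − 1)/14.92506 = 0.033023
r = −ln(0.033023)/25 = 3.41056/25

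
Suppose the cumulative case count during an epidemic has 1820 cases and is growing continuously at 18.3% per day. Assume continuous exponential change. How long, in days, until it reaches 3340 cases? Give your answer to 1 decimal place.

t ≈ 3.3 days

3340 = 1820 · e^(0.183·t)
t = ln(3340/1820) / 0.183 = ln(1.83516) / 0.183 = 0.60713 / 0.183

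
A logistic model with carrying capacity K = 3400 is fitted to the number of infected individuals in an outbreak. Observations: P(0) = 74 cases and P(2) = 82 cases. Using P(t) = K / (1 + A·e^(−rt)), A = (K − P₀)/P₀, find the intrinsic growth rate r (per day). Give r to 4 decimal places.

r ≈ 0.0525 per day

A = (3400 − 74)/74 = 44.94595
82 = 3400/(1 + 44.94595·e^(−r·2)) → e^(−2r) = (41.46341 − 1)/44.94595 = 0.900268
r = −ln(0.900268)/2 = 0.10506/2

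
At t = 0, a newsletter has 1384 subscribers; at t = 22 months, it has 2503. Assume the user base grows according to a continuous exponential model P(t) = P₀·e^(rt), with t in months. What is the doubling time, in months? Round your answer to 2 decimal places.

r = ln(2503/1384) / 22 = ln(1.80853) / 22 ≈ 0.026932 per month
doubling time = ln 2 / |r| = 0.69315 / 0.026932

doubling time ≈ 25.74 months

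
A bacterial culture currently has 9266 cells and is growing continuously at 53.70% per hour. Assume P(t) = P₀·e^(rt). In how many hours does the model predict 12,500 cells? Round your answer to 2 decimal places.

t ≈ 0.56 hours

12500 = 9266 · e^(0.537·t)
t = ln(12500/9266) / 0.537 = ln(1.34902) / 0.537 = 0.29938 / 0.537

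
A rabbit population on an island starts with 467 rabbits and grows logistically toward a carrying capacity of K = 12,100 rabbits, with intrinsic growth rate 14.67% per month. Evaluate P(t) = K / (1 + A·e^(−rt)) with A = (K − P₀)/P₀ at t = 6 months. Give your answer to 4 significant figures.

≈ 1,068 rabbits

A = (12100 − 467)/467 = 24.91006
P(6) = 12100 / (1 + 24.91006·e^(−0.1467·6)) = 12100 / (1 + 24.91006·0.4147)
= 12100 / 11.3302 ≈ 1067.94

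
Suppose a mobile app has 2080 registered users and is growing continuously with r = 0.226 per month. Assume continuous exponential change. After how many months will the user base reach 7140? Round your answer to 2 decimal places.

t ≈ 5.46 months

7140 = 2080 · e^(0.226·t)
t = ln(7140/2080) / 0.226 = ln(3.43269) / 0.226 = 1.23334 / 0.226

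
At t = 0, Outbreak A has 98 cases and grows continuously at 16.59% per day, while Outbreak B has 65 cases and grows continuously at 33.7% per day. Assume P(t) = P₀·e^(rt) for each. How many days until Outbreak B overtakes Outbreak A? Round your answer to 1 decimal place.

98·e^(0.1659t) = 65·e^(0.337t)
98/65 = e^((0.337 − 0.1659)t) → ln(1.50769) = 0.1711·t
t = 0.41058 / 0.1711

t ≈ 2.4 days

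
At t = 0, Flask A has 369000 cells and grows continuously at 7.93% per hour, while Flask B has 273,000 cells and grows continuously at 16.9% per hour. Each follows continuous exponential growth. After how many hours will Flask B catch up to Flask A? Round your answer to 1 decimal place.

369000·e^(0.0793t) = 273000·e^(0.169t)
369000/273000 = e^((0.169 − 0.0793)t) → ln(1.35165) = 0.0897·t
t = 0.30132 / 0.0897

t ≈ 3.4 hours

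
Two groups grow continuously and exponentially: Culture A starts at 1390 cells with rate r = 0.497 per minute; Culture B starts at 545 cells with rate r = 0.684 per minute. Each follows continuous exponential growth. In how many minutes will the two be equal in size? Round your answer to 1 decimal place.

1390·e^(0.497t) = 545·e^(0.684t)
1390/545 = e^((0.684 − 0.497)t) → ln(2.55046) = 0.187·t
t = 0.93627 / 0.187

t ≈ 5.0 minutes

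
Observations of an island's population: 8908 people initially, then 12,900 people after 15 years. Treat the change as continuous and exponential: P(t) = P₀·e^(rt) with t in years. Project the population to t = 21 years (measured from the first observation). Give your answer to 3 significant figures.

r = ln(12900/8908) / 15 ≈ 0.024685 per year
P(21) = 8908 · e^(0.024685·21) = 8908 · 1.67932 ≈ 14959.38

≈ 15,000 people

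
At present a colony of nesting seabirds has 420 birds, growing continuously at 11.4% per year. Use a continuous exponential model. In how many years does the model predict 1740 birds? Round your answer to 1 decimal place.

1740 = 420 · e^(0.114·t)
t = ln(1740/420) / 0.114 = ln(4.14286) / 0.114 = 1.42139 / 0.114

t ≈ 12.5 years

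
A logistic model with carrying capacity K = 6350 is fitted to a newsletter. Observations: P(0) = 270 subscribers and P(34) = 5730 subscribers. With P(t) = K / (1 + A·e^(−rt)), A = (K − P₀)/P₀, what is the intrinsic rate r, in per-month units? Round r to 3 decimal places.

r ≈ 0.157 per month

A = (6350 − 270)/270 = 22.51852
5730 = 6350/(1 + 22.51852·e^(−r·34)) → e^(−34r) = (1.1082 − 1)/22.51852 = 0.004805
r = −ln(0.004805)/34 = 5.33809/34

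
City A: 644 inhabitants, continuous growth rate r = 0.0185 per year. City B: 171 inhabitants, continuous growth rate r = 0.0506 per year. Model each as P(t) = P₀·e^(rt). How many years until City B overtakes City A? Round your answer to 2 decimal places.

644·e^(0.0185t) = 171·e^(0.0506t)
644/171 = e^((0.0506 − 0.0185)t) → ln(3.76608) = 0.0321·t
t = 1.32604 / 0.0321

t ≈ 41.31 years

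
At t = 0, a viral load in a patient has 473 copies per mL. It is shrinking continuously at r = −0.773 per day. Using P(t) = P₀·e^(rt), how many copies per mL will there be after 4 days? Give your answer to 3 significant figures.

≈ 21.5 copies per mL

P(4) = 473 · e^(-0.773·4) = 473 · e^(-3.092)
= 473 · 0.04541 ≈ 21.48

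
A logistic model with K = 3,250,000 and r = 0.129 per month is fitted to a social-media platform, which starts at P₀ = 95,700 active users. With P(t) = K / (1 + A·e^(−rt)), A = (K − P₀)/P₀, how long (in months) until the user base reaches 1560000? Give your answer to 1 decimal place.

A = (3250000 − 95700)/95700 = 32.96029
1560000 = 3250000/(1 + 32.96029·e^(−0.129t)) → 1 + 32.96029·e^(−0.129t) = 2.08333
e^(−0.129t) = 0.032868 → t = ln(30.42489)/0.129 = 3.41526/0.129

t ≈ 26.5 months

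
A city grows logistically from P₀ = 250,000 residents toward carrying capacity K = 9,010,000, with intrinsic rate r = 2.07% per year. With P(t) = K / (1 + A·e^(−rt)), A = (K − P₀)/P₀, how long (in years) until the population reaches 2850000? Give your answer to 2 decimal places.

A = (9010000 − 250000)/250000 = 35.04
2850000 = 9010000/(1 + 35.04·e^(−0.0207t)) → 1 + 35.04·e^(−0.0207t) = 3.1614
e^(−0.0207t) = 0.061684 → t = ln(16.21169)/0.0207 = 2.78573/0.0207

t ≈ 134.58 years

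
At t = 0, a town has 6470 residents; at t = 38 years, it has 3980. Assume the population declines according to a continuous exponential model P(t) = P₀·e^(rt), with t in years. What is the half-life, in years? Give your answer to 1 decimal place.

r = ln(3980/6470) / 38 = ln(0.61515) / 38 ≈ -0.012787 per year
half-life = ln 2 / |r| = 0.69315 / 0.012787

half-life ≈ 54.2 years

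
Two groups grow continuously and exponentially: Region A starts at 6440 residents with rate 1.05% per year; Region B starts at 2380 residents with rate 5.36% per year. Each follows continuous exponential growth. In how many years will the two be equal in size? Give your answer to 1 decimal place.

6440·e^(0.0105t) = 2380·e^(0.0536t)
6440/2380 = e^((0.0536 − 0.0105)t) → ln(2.70588) = 0.0431·t
t = 0.99543 / 0.0431

t ≈ 23.1 years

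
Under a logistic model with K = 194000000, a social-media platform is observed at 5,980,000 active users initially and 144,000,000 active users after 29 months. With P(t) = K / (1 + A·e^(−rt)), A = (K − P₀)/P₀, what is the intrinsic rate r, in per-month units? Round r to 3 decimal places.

A = (194000000 − 5980000)/5980000 = 31.44147
144000000 = 194000000/(1 + 31.44147·e^(−r·29)) → e^(−29r) = (1.34722 − 1)/31.44147 = 0.011043
r = −ln(0.011043)/29 = 4.50592/29

r ≈ 0.155 per month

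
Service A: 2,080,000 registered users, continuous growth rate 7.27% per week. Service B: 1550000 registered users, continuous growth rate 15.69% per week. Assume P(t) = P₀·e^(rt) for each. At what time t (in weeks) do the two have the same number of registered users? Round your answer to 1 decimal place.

t ≈ 3.5 weeks

2080000·e^(0.0727t) = 1550000·e^(0.1569t)
2080000/1550000 = e^((0.1569 − 0.0727)t) → ln(1.34194) = 0.0842·t
t = 0.29411 / 0.0842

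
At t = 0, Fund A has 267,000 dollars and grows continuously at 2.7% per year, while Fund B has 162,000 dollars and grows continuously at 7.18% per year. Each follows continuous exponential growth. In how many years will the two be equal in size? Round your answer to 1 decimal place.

267000·e^(0.027t) = 162000·e^(0.0718t)
267000/162000 = e^((0.0718 − 0.027)t) → ln(1.64815) = 0.0448·t
t = 0.49965 / 0.0448

t ≈ 11.2 years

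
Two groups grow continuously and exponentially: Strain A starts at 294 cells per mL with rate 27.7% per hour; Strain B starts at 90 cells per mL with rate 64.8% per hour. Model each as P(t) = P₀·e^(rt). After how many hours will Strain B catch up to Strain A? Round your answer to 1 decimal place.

t ≈ 3.2 hours

294·e^(0.277t) = 90·e^(0.648t)
294/90 = e^((0.648 − 0.277)t) → ln(3.26667) = 0.371·t
t = 1.18377 / 0.371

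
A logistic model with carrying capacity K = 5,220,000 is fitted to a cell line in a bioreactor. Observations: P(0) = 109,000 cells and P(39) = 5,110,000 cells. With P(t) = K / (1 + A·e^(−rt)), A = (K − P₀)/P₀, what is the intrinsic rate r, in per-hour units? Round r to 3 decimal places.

A = (5220000 − 109000)/109000 = 46.88991
5110000 = 5220000/(1 + 46.88991·e^(−r·39)) → e^(−39r) = (1.02153 − 1)/46.88991 = 0.000459
r = −ln(0.000459)/39 = 7.68628/39

r ≈ 0.197 per hour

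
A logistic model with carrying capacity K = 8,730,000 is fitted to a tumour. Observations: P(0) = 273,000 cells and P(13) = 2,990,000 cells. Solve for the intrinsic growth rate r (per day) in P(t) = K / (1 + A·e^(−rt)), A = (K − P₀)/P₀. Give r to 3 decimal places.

r ≈ 0.214 per day

A = (8730000 − 273000)/273000 = 30.97802
2990000 = 8730000/(1 + 30.97802·e^(−r·13)) → e^(−13r) = (2.91973 − 1)/30.97802 = 0.061971
r = −ln(0.061971)/13 = 2.78109/13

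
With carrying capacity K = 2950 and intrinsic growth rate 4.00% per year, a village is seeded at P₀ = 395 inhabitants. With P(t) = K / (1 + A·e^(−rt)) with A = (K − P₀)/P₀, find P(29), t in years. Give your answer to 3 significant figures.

A = (2950 − 395)/395 = 6.46835
P(29) = 2950 / (1 + 6.46835·e^(−0.04·29)) = 2950 / (1 + 6.46835·0.313486)
= 2950 / 3.02774 ≈ 974.32

≈ 974 inhabitants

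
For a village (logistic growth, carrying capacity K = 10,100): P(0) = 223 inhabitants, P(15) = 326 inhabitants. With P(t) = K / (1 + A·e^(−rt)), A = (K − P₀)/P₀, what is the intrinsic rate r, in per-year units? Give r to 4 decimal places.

A = (10100 − 223)/223 = 44.29148
326 = 10100/(1 + 44.29148·e^(−r·15)) → e^(−15r) = (30.9816 − 1)/44.29148 = 0.676916
r = −ln(0.676916)/15 = 0.39021/15

r ≈ 0.0260 per year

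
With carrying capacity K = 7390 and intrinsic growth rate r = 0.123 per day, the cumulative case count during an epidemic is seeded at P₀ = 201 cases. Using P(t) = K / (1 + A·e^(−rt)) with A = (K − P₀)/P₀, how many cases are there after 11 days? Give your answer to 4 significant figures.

≈ 721.4 cases

A = (7390 − 201)/201 = 35.76617
P(11) = 7390 / (1 + 35.76617·e^(−0.123·11)) = 7390 / (1 + 35.76617·0.258464)
= 7390 / 10.24426 ≈ 721.38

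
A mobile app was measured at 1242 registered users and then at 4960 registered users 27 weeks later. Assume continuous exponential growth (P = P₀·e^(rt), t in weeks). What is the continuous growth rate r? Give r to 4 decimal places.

r ≈ 0.0513 per week

4960 = 1242 · e^(r·27)
e^(27r) = 4960/1242 = 3.99356
r = ln(3.99356) / 27 = 1.38468 / 27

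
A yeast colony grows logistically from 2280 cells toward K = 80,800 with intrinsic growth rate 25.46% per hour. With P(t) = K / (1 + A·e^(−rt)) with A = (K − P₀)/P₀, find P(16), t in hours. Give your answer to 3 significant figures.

A = (80800 − 2280)/2280 = 34.4386
P(16) = 80800 / (1 + 34.4386·e^(−0.2546·16)) = 80800 / (1 + 34.4386·0.017016)
= 80800 / 1.58601 ≈ 50945.52

≈ 50,900 cells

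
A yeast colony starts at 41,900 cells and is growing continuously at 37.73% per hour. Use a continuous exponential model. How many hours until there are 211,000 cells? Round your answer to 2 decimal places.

t ≈ 4.28 hours

211000 = 41900 · e^(0.3773·t)
t = ln(211000/41900) / 0.3773 = ln(5.0358) / 0.3773 = 1.61657 / 0.3773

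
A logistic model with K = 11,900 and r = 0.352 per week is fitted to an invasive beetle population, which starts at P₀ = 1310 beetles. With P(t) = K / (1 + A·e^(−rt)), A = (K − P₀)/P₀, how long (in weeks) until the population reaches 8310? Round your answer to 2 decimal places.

A = (11900 − 1310)/1310 = 8.08397
8310 = 11900/(1 + 8.08397·e^(−0.352t)) → 1 + 8.08397·e^(−0.352t) = 1.43201
e^(−0.352t) = 0.05344 → t = ln(18.71248)/0.352 = 2.92919/0.352

t ≈ 8.32 weeks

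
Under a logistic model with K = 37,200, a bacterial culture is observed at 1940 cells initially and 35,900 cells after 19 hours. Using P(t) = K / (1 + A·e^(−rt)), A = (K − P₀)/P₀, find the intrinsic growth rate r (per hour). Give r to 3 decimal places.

A = (37200 − 1940)/1940 = 18.17526
35900 = 37200/(1 + 18.17526·e^(−r·19)) → e^(−19r) = (1.03621 − 1)/18.17526 = 0.001992
r = −ln(0.001992)/19 = 6.21843/19

r ≈ 0.327 per hour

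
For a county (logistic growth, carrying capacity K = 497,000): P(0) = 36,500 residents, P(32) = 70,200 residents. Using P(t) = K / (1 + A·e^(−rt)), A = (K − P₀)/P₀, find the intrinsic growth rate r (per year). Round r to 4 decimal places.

r ≈ 0.0228 per year

A = (497000 − 36500)/36500 = 12.61644
70200 = 497000/(1 + 12.61644·e^(−r·32)) → e^(−32r) = (7.07977 − 1)/12.61644 = 0.481893
r = −ln(0.481893)/32 = 0.73003/32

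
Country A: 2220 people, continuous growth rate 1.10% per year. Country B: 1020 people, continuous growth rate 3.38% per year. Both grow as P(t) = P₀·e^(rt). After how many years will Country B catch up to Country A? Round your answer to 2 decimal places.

2220·e^(0.011t) = 1020·e^(0.0338t)
2220/1020 = e^((0.0338 − 0.011)t) → ln(2.17647) = 0.0228·t
t = 0.7777 / 0.0228

t ≈ 34.11 years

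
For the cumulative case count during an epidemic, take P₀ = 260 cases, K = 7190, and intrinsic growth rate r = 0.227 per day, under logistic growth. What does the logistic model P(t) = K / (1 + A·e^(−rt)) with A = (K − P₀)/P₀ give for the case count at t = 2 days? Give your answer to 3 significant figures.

≈ 401 cases

A = (7190 − 260)/260 = 26.65385
P(2) = 7190 / (1 + 26.65385·e^(−0.227·2)) = 7190 / (1 + 26.65385·0.635083)
= 7190 / 17.9274 ≈ 401.06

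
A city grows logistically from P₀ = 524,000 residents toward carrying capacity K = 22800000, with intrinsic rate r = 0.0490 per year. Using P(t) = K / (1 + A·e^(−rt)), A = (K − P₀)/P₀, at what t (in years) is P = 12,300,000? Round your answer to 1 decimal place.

A = (22800000 − 524000)/524000 = 42.51145
12300000 = 22800000/(1 + 42.51145·e^(−0.049t)) → 1 + 42.51145·e^(−0.049t) = 1.85366
e^(−0.049t) = 0.020081 → t = ln(49.79913)/0.049 = 3.908/0.049

t ≈ 79.8 years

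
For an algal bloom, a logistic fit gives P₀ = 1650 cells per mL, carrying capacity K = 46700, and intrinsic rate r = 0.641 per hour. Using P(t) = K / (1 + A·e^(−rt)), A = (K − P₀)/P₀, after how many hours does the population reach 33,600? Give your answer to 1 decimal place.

A = (46700 − 1650)/1650 = 27.30303
33600 = 46700/(1 + 27.30303·e^(−0.641t)) → 1 + 27.30303·e^(−0.641t) = 1.38988
e^(−0.641t) = 0.01428 → t = ln(70.02915)/0.641 = 4.24891/0.641

t ≈ 6.6 hours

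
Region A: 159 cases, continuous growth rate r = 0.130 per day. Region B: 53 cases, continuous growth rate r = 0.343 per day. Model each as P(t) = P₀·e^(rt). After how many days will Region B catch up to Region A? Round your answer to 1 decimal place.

t ≈ 5.2 days

159·e^(0.13t) = 53·e^(0.343t)
159/53 = e^((0.343 − 0.13)t) → ln(3) = 0.213·t
t = 1.09861 / 0.213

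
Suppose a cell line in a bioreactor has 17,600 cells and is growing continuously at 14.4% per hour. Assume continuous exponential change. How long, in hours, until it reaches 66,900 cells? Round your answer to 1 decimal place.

66900 = 17600 · e^(0.144·t)
t = ln(66900/17600) / 0.144 = ln(3.80114) / 0.144 = 1.3353 / 0.144

t ≈ 9.3 hours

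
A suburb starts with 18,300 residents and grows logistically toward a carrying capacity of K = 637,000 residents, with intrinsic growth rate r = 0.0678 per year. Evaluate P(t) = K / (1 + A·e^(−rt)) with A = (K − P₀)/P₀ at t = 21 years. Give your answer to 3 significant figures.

A = (637000 − 18300)/18300 = 33.80874
P(21) = 637000 / (1 + 33.80874·e^(−0.0678·21)) = 637000 / (1 + 33.80874·0.240797)
= 637000 / 9.14105 ≈ 69685.63

≈ 69,700 residents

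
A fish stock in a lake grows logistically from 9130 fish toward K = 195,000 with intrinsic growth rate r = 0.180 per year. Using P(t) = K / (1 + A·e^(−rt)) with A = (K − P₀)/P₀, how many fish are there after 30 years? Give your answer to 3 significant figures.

A = (195000 − 9130)/9130 = 20.35816
P(30) = 195000 / (1 + 20.35816·e^(−0.18·30)) = 195000 / (1 + 20.35816·0.004517)
= 195000 / 1.09195 ≈ 178579.72

≈ 179,000 fish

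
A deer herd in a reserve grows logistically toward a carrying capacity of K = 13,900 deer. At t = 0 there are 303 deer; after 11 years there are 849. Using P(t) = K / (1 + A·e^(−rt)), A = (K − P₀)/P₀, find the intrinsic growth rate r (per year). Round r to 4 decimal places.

r ≈ 0.0974 per year

A = (13900 − 303)/303 = 44.87459
849 = 13900/(1 + 44.87459·e^(−r·11)) → e^(−11r) = (16.3722 − 1)/44.87459 = 0.342559
r = −ln(0.342559)/11 = 1.07131/11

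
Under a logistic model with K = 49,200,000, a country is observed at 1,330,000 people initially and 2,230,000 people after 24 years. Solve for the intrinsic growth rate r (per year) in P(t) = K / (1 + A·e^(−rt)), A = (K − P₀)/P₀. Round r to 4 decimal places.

A = (49200000 − 1330000)/1330000 = 35.99248
2230000 = 49200000/(1 + 35.99248·e^(−r·24)) → e^(−24r) = (22.06278 − 1)/35.99248 = 0.585199
r = −ln(0.585199)/24 = 0.5358/24

r ≈ 0.0223 per year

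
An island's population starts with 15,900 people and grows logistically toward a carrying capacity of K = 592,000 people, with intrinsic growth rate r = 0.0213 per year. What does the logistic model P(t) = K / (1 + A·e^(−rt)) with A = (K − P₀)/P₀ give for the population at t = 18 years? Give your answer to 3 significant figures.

≈ 23,000 people

A = (592000 − 15900)/15900 = 36.2327
P(18) = 592000 / (1 + 36.2327·e^(−0.0213·18)) = 592000 / (1 + 36.2327·0.68154)
= 592000 / 25.69405 ≈ 23040.36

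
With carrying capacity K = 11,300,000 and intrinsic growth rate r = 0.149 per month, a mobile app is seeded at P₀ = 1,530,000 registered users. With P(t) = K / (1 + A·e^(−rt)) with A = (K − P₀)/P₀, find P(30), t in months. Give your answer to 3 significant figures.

≈ 10,500,000 registered users

A = (11300000 − 1530000)/1530000 = 6.38562
P(30) = 11300000 / (1 + 6.38562·e^(−0.149·30)) = 11300000 / (1 + 6.38562·0.011447)
= 11300000 / 1.0731 ≈ 10530256.96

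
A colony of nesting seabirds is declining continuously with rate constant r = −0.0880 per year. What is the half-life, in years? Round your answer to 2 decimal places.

half-life ≈ 7.88 years

half-life = ln(2) / |r| = 0.69315 / 0.088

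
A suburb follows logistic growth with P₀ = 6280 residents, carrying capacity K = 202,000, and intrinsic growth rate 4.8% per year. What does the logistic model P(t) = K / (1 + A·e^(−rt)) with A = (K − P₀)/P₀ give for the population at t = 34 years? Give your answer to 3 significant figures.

A = (202000 − 6280)/6280 = 31.16561
P(34) = 202000 / (1 + 31.16561·e^(−0.048·34)) = 202000 / (1 + 31.16561·0.195538)
= 202000 / 7.09406 ≈ 28474.51

≈ 28,500 residents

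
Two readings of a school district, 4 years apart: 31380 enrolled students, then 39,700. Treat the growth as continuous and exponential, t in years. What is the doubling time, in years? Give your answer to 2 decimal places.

r = ln(39700/31380) / 4 = ln(1.26514) / 4 ≈ 0.058795 per year
doubling time = ln 2 / |r| = 0.69315 / 0.058795

doubling time ≈ 11.79 years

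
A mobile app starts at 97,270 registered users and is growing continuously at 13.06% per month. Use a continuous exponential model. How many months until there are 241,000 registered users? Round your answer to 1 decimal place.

241000 = 97270 · e^(0.1306·t)
t = ln(241000/97270) / 0.1306 = ln(2.47764) / 0.1306 = 0.90731 / 0.1306

t ≈ 6.9 months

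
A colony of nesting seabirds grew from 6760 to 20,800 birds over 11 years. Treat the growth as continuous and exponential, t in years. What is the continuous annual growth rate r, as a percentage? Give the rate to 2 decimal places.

20800 = 6760 · e^(r·11)
e^(11r) = 20800/6760 = 3.07692
r = ln(3.07692) / 11 = 1.12393 / 11

r ≈ 10.22% per year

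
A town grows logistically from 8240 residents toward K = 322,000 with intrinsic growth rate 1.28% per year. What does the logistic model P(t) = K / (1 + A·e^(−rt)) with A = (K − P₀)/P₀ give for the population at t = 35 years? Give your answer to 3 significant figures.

A = (322000 − 8240)/8240 = 38.07767
P(35) = 322000 / (1 + 38.07767·e^(−0.0128·35)) = 322000 / (1 + 38.07767·0.638905)
= 322000 / 25.328 ≈ 12713.2

≈ 12,700 residents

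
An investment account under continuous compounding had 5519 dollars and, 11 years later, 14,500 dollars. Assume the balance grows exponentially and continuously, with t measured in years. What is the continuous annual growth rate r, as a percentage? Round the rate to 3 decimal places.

14500 = 5519 · e^(r·11)
e^(11r) = 14500/5519 = 2.62729
r = ln(2.62729) / 11 = 0.96595 / 11

r ≈ 8.781% per year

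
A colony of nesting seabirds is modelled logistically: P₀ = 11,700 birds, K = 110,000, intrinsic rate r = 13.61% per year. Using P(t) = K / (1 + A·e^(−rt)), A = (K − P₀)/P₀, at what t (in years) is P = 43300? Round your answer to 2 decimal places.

t ≈ 12.46 years

A = (110000 − 11700)/11700 = 8.40171
43300 = 110000/(1 + 8.40171·e^(−0.1361t)) → 1 + 8.40171·e^(−0.1361t) = 2.54042
e^(−0.1361t) = 0.183346 → t = ln(5.45418)/0.1361 = 1.69638/0.1361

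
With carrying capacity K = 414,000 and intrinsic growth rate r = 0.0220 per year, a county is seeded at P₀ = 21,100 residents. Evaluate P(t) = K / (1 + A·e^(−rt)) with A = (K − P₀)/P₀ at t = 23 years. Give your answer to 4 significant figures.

A = (414000 − 21100)/21100 = 18.62085
P(23) = 414000 / (1 + 18.62085·e^(−0.022·23)) = 414000 / (1 + 18.62085·0.602902)
= 414000 / 12.22656 ≈ 33860.72

≈ 33,860 residents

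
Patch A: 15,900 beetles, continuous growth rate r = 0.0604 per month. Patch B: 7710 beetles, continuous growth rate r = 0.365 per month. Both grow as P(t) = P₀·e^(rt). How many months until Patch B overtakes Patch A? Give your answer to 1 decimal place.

15900·e^(0.0604t) = 7710·e^(0.365t)
15900/7710 = e^((0.365 − 0.0604)t) → ln(2.06226) = 0.3046·t
t = 0.7238 / 0.3046

t ≈ 2.4 months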